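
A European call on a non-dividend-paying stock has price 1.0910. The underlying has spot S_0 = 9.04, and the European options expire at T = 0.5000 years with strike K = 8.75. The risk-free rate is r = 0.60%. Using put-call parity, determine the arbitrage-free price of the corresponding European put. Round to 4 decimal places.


Answer: Put price = 0.7748

Derivation:
Put-call parity: C - P = S_0 * exp(-qT) - K * exp(-rT).
S_0 * exp(-qT) = 9.0400 * 1.00000000 = 9.04000000
K * exp(-rT) = 8.7500 * 0.99700450 = 8.72378934
P = C - S*exp(-qT) + K*exp(-rT)
P = 1.0910 - 9.04000000 + 8.72378934 = 0.7748


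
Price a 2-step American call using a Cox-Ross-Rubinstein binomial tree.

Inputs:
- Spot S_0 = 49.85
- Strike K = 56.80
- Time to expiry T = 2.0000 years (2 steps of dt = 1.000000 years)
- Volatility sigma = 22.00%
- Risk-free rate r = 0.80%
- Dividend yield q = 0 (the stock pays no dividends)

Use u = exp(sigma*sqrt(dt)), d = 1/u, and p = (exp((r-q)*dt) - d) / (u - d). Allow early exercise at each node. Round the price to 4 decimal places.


dt = T/N = 1.000000
u = exp(sigma*sqrt(dt)) = 1.246077; d = 1/u = 0.802519
p = (exp((r-q)*dt) - d) / (u - d) = 0.463329
Discount per step: exp(-r*dt) = 0.992032
Stock lattice S(k, i) with i counting down-moves:
  k=0: S(0,0) = 49.8500
  k=1: S(1,0) = 62.1169; S(1,1) = 40.0056
  k=2: S(2,0) = 77.4025; S(2,1) = 49.8500; S(2,2) = 32.1052
Terminal payoffs V(N, i) = max(S_T - K, 0):
  V(2,0) = 20.602455; V(2,1) = 0.000000; V(2,2) = 0.000000
Backward induction: V(k, i) = exp(-r*dt) * [p * V(k+1, i) + (1-p) * V(k+1, i+1)]; then take max(V_cont, immediate exercise) for American.
  V(1,0) = exp(-r*dt) * [p*20.602455 + (1-p)*0.000000] = 9.469655; exercise = 5.316925; V(1,0) = max -> 9.469655
  V(1,1) = exp(-r*dt) * [p*0.000000 + (1-p)*0.000000] = 0.000000; exercise = 0.000000; V(1,1) = max -> 0.000000
  V(0,0) = exp(-r*dt) * [p*9.469655 + (1-p)*0.000000] = 4.352606; exercise = 0.000000; V(0,0) = max -> 4.352606

Answer: Price = V(0,0) = 4.3526


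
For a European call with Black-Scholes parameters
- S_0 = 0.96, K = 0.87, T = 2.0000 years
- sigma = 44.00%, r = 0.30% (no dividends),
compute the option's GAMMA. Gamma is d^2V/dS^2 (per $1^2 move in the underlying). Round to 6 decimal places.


Answer: Gamma = 0.595464

Derivation:
d1 = 0.4789685376; d2 = -0.1432854298
phi(d1) = 0.3557084077; exp(-qT) = 1.0000000000; exp(-rT) = 0.9940179641
Gamma = exp(-qT) * phi(d1) / (S * sigma * sqrt(T)) = 1.0000000000 * 0.3557084077 / (0.9600 * 0.4400 * 1.4142135624) = 0.595464


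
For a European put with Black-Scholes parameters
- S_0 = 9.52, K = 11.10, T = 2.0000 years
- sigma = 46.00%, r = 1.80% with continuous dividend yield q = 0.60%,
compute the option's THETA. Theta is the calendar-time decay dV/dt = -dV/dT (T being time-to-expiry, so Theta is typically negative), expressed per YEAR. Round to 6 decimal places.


d1 = 0.1261259302; d2 = -0.5244123085
phi(d1) = 0.3957817293; exp(-qT) = 0.9880717129; exp(-rT) = 0.9646402935
Theta = -S*exp(-qT)*phi(d1)*sigma/(2*sqrt(T)) + r*K*exp(-rT)*N(-d2) - q*S*exp(-qT)*N(-d1)
N(-d1) = 0.4498161210; N(-d2) = 0.7000041013; sqrt(T) = 1.4142135624
Term 1 = -9.5200 * 0.9880717129 * 0.3957817293 * 0.4600 / (2 * 1.4142135624) = -0.6054719031
Term 2 = 0.0180 * 11.1000 * 0.9646402935 * 0.7000041013 = 0.1349153819
Term 3 = -0.0060 * 9.5200 * 0.9880717129 * 0.4498161210 = -0.0253870174
Theta = -0.6054719031 + (0.1349153819) + (-0.0253870174) = -0.495944

Answer: Theta = -0.495944


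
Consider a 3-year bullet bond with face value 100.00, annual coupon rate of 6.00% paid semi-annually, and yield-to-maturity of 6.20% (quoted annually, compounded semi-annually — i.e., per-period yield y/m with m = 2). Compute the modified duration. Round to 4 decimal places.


Coupon per period c = face * coupon_rate / m = 3.000000
Periods per year m = 2; per-period yield y/m = 0.031000
Number of cashflows N = 6
Cashflows (t years, CF_t, discount factor 1/(1+y/m)^(m*t), PV):
  t = 0.5000: CF_t = 3.000000, DF = 0.969932, PV = 2.909796
  t = 1.0000: CF_t = 3.000000, DF = 0.940768, PV = 2.822305
  t = 1.5000: CF_t = 3.000000, DF = 0.912481, PV = 2.737444
  t = 2.0000: CF_t = 3.000000, DF = 0.885045, PV = 2.655135
  t = 2.5000: CF_t = 3.000000, DF = 0.858434, PV = 2.575301
  t = 3.0000: CF_t = 103.000000, DF = 0.832622, PV = 85.760091
Price P = sum_t PV_t = 99.460072
First compute Macaulay numerator sum_t t * PV_t:
  t * PV_t at t = 0.5000: 1.454898
  t * PV_t at t = 1.0000: 2.822305
  t * PV_t at t = 1.5000: 4.106166
  t * PV_t at t = 2.0000: 5.310270
  t * PV_t at t = 2.5000: 6.438251
  t * PV_t at t = 3.0000: 257.280273
Macaulay duration D = 277.412163 / 99.460072 = 2.789181
Modified duration = D / (1 + y/m) = 2.789181 / (1 + 0.031000) = 2.705316

Answer: Modified duration = 2.7053


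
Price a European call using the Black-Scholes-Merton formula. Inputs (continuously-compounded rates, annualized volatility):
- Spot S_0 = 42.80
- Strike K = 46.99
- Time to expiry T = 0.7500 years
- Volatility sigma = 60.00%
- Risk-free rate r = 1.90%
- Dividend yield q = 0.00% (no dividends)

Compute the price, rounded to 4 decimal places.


d1 = (ln(S/K) + (r - q + 0.5*sigma^2) * T) / (sigma * sqrt(T)) = 0.10748971
d2 = d1 - sigma * sqrt(T) = -0.41212554
exp(-rT) = 0.98585105; exp(-qT) = 1.00000000
C = S_0 * exp(-qT) * N(d1) - K * exp(-rT) * N(d2)
N(d1) = 0.54279975; N(d2) = 0.34012371
C = 42.8000 * 1.00000000 * 0.54279975 - 46.9900 * 0.98585105 * 0.34012371 = 7.4756

Answer: Price = 7.4756


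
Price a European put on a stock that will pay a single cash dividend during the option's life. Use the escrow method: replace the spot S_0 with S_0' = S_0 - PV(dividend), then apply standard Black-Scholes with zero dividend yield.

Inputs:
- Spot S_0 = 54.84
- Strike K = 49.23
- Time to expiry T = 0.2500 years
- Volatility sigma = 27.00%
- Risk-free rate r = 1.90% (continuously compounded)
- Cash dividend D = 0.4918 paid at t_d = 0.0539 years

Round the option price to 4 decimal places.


PV(D) = D * exp(-r * t_d) = 0.4918 * 0.99897642 = 0.49129661
S_0' = S_0 - PV(D) = 54.8400 - 0.49129661 = 54.34870339
d1 = (ln(S_0'/K) + (r + sigma^2/2)*T) / (sigma*sqrt(T)) = 0.83540787
d2 = d1 - sigma*sqrt(T) = 0.70040787
exp(-rT) = 0.99526126
N(-d1) = 0.20174405; N(-d2) = 0.24183631
P = K * exp(-rT) * N(-d2) - S_0' * N(-d1) = 49.2300 * 0.99526126 * 0.24183631 - 54.34870339 * 0.20174405 = 0.8847

Answer: Price = 0.8847


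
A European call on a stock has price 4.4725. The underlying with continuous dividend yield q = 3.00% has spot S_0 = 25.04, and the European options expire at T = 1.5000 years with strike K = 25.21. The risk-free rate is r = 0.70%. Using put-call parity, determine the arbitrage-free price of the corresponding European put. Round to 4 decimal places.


Answer: Put price = 5.4810

Derivation:
Put-call parity: C - P = S_0 * exp(-qT) - K * exp(-rT).
S_0 * exp(-qT) = 25.0400 * 0.95599748 = 23.93817695
K * exp(-rT) = 25.2100 * 0.98955493 = 24.94667985
P = C - S*exp(-qT) + K*exp(-rT)
P = 4.4725 - 23.93817695 + 24.94667985 = 5.4810


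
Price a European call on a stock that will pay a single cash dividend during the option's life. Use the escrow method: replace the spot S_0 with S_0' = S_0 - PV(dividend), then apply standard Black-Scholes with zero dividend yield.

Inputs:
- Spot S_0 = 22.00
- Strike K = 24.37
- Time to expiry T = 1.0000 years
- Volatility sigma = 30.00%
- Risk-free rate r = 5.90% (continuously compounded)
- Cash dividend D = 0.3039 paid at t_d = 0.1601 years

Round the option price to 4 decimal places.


Answer: Price = 2.0736

Derivation:
PV(D) = D * exp(-r * t_d) = 0.3039 * 0.99059857 = 0.30104291
S_0' = S_0 - PV(D) = 22.0000 - 0.30104291 = 21.69895709
d1 = (ln(S_0'/K) + (r + sigma^2/2)*T) / (sigma*sqrt(T)) = -0.04029556
d2 = d1 - sigma*sqrt(T) = -0.34029556
exp(-rT) = 0.94270677
N(d1) = 0.48392875; N(d2) = 0.36681698
C = S_0' * N(d1) - K * exp(-rT) * N(d2) = 21.69895709 * 0.48392875 - 24.3700 * 0.94270677 * 0.36681698 = 2.0736


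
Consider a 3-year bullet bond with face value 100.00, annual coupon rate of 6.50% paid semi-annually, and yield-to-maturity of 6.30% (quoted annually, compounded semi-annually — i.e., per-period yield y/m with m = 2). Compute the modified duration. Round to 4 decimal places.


Coupon per period c = face * coupon_rate / m = 3.250000
Periods per year m = 2; per-period yield y/m = 0.031500
Number of cashflows N = 6
Cashflows (t years, CF_t, discount factor 1/(1+y/m)^(m*t), PV):
  t = 0.5000: CF_t = 3.250000, DF = 0.969462, PV = 3.150751
  t = 1.0000: CF_t = 3.250000, DF = 0.939856, PV = 3.054534
  t = 1.5000: CF_t = 3.250000, DF = 0.911155, PV = 2.961254
  t = 2.0000: CF_t = 3.250000, DF = 0.883330, PV = 2.870823
  t = 2.5000: CF_t = 3.250000, DF = 0.856355, PV = 2.783154
  t = 3.0000: CF_t = 103.250000, DF = 0.830204, PV = 85.718520
Price P = sum_t PV_t = 100.539036
First compute Macaulay numerator sum_t t * PV_t:
  t * PV_t at t = 0.5000: 1.575376
  t * PV_t at t = 1.0000: 3.054534
  t * PV_t at t = 1.5000: 4.441881
  t * PV_t at t = 2.0000: 5.741646
  t * PV_t at t = 2.5000: 6.957884
  t * PV_t at t = 3.0000: 257.155561
Macaulay duration D = 278.926882 / 100.539036 = 2.774314
Modified duration = D / (1 + y/m) = 2.774314 / (1 + 0.031500) = 2.689592

Answer: Modified duration = 2.6896


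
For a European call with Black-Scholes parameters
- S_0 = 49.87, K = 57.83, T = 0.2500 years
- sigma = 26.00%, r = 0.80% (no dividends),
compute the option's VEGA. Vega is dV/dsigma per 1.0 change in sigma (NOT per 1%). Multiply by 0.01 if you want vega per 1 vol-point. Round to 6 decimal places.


d1 = -1.0587542509; d2 = -1.1887542509
phi(d1) = 0.2277700264; exp(-qT) = 1.0000000000; exp(-rT) = 0.9980019987
Vega = S * exp(-qT) * phi(d1) * sqrt(T) = 49.8700 * 1.0000000000 * 0.2277700264 * 0.5000000000 = 5.679446

Answer: Vega = 5.679446


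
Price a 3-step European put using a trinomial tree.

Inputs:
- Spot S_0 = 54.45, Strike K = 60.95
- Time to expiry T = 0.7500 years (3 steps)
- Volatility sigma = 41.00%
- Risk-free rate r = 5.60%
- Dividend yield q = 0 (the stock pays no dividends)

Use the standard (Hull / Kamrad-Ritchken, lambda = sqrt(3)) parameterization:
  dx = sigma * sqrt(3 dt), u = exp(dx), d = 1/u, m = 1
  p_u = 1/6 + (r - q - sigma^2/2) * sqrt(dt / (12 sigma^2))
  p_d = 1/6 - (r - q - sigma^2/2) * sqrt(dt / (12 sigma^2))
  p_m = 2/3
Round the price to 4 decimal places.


dt = T/N = 0.250000; dx = sigma*sqrt(3*dt) = 0.355070
u = exp(dx) = 1.426281; d = 1/u = 0.701124
p_u = 0.156792, p_m = 0.666667, p_d = 0.176541
Discount per step: exp(-r*dt) = 0.986098
Stock lattice S(k, j) with j the centered position index:
  k=0: S(0,+0) = 54.4500
  k=1: S(1,-1) = 38.1762; S(1,+0) = 54.4500; S(1,+1) = 77.6610
  k=2: S(2,-2) = 26.7663; S(2,-1) = 38.1762; S(2,+0) = 54.4500; S(2,+1) = 77.6610; S(2,+2) = 110.7664
  k=3: S(3,-3) = 18.7665; S(3,-2) = 26.7663; S(3,-1) = 38.1762; S(3,+0) = 54.4500; S(3,+1) = 77.6610; S(3,+2) = 110.7664; S(3,+3) = 157.9841
Terminal payoffs V(N, j) = max(K - S_T, 0):
  V(3,-3) = 42.183533; V(3,-2) = 34.183743; V(3,-1) = 22.773794; V(3,+0) = 6.500000; V(3,+1) = 0.000000; V(3,+2) = 0.000000; V(3,+3) = 0.000000
Backward induction: V(k, j) = exp(-r*dt) * [p_u * V(k+1, j+1) + p_m * V(k+1, j) + p_d * V(k+1, j-1)]
  V(2,-2) = exp(-r*dt) * [p_u*22.773794 + p_m*34.183743 + p_d*42.183533] = 33.337050
  V(2,-1) = exp(-r*dt) * [p_u*6.500000 + p_m*22.773794 + p_d*34.183743] = 21.927383
  V(2,+0) = exp(-r*dt) * [p_u*0.000000 + p_m*6.500000 + p_d*22.773794] = 8.237713
  V(2,+1) = exp(-r*dt) * [p_u*0.000000 + p_m*0.000000 + p_d*6.500000] = 1.131566
  V(2,+2) = exp(-r*dt) * [p_u*0.000000 + p_m*0.000000 + p_d*0.000000] = 0.000000
  V(1,-1) = exp(-r*dt) * [p_u*8.237713 + p_m*21.927383 + p_d*33.337050] = 21.492226
  V(1,+0) = exp(-r*dt) * [p_u*1.131566 + p_m*8.237713 + p_d*21.927383] = 9.407688
  V(1,+1) = exp(-r*dt) * [p_u*0.000000 + p_m*1.131566 + p_d*8.237713] = 2.177969
  V(0,+0) = exp(-r*dt) * [p_u*2.177969 + p_m*9.407688 + p_d*21.492226] = 10.262858

Answer: Price = V(0,0) = 10.2629


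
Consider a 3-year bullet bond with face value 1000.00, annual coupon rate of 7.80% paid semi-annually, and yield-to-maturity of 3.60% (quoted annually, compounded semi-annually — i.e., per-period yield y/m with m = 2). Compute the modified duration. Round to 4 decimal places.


Coupon per period c = face * coupon_rate / m = 39.000000
Periods per year m = 2; per-period yield y/m = 0.018000
Number of cashflows N = 6
Cashflows (t years, CF_t, discount factor 1/(1+y/m)^(m*t), PV):
  t = 0.5000: CF_t = 39.000000, DF = 0.982318, PV = 38.310413
  t = 1.0000: CF_t = 39.000000, DF = 0.964949, PV = 37.633018
  t = 1.5000: CF_t = 39.000000, DF = 0.947887, PV = 36.967601
  t = 2.0000: CF_t = 39.000000, DF = 0.931127, PV = 36.313950
  t = 2.5000: CF_t = 39.000000, DF = 0.914663, PV = 35.671857
  t = 3.0000: CF_t = 1039.000000, DF = 0.898490, PV = 933.531291
Price P = sum_t PV_t = 1118.428130
First compute Macaulay numerator sum_t t * PV_t:
  t * PV_t at t = 0.5000: 19.155206
  t * PV_t at t = 1.0000: 37.633018
  t * PV_t at t = 1.5000: 55.451402
  t * PV_t at t = 2.0000: 72.627901
  t * PV_t at t = 2.5000: 89.179642
  t * PV_t at t = 3.0000: 2800.593873
Macaulay duration D = 3074.641042 / 1118.428130 = 2.749073
Modified duration = D / (1 + y/m) = 2.749073 / (1 + 0.018000) = 2.700465

Answer: Modified duration = 2.7005


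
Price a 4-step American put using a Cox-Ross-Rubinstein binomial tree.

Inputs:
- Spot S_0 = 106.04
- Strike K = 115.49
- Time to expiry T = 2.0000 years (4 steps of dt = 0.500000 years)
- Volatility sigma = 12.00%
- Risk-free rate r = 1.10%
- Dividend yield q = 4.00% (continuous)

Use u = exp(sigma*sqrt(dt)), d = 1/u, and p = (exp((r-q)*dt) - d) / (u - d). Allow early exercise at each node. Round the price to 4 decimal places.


dt = T/N = 0.500000
u = exp(sigma*sqrt(dt)) = 1.088557; d = 1/u = 0.918647
p = (exp((r-q)*dt) - d) / (u - d) = 0.394076
Discount per step: exp(-r*dt) = 0.994515
Stock lattice S(k, i) with i counting down-moves:
  k=0: S(0,0) = 106.0400
  k=1: S(1,0) = 115.4306; S(1,1) = 97.4134
  k=2: S(2,0) = 125.6527; S(2,1) = 106.0400; S(2,2) = 89.4886
  k=3: S(3,0) = 136.7801; S(3,1) = 115.4306; S(3,2) = 97.4134; S(3,3) = 82.2084
  k=4: S(4,0) = 148.8930; S(4,1) = 125.6527; S(4,2) = 106.0400; S(4,3) = 89.4886; S(4,4) = 75.5206
Terminal payoffs V(N, i) = max(K - S_T, 0):
  V(4,0) = 0.000000; V(4,1) = 0.000000; V(4,2) = 9.450000; V(4,3) = 26.001444; V(4,4) = 39.969426
Backward induction: V(k, i) = exp(-r*dt) * [p * V(k+1, i) + (1-p) * V(k+1, i+1)]; then take max(V_cont, immediate exercise) for American.
  V(3,0) = exp(-r*dt) * [p*0.000000 + (1-p)*0.000000] = 0.000000; exercise = 0.000000; V(3,0) = max -> 0.000000
  V(3,1) = exp(-r*dt) * [p*0.000000 + (1-p)*9.450000] = 5.694579; exercise = 0.059433; V(3,1) = max -> 5.694579
  V(3,2) = exp(-r*dt) * [p*9.450000 + (1-p)*26.001444] = 19.372083; exercise = 18.076621; V(3,2) = max -> 19.372083
  V(3,3) = exp(-r*dt) * [p*26.001444 + (1-p)*39.969426] = 34.275947; exercise = 33.281563; V(3,3) = max -> 34.275947
  V(2,0) = exp(-r*dt) * [p*0.000000 + (1-p)*5.694579] = 3.431559; exercise = 0.000000; V(2,0) = max -> 3.431559
  V(2,1) = exp(-r*dt) * [p*5.694579 + (1-p)*19.372083] = 13.905422; exercise = 9.450000; V(2,1) = max -> 13.905422
  V(2,2) = exp(-r*dt) * [p*19.372083 + (1-p)*34.275947] = 28.246912; exercise = 26.001444; V(2,2) = max -> 28.246912
  V(1,0) = exp(-r*dt) * [p*3.431559 + (1-p)*13.905422] = 9.724297; exercise = 0.059433; V(1,0) = max -> 9.724297
  V(1,1) = exp(-r*dt) * [p*13.905422 + (1-p)*28.246912] = 22.471347; exercise = 18.076621; V(1,1) = max -> 22.471347
  V(0,0) = exp(-r*dt) * [p*9.724297 + (1-p)*22.471347] = 17.352344; exercise = 9.450000; V(0,0) = max -> 17.352344

Answer: Price = V(0,0) = 17.3523


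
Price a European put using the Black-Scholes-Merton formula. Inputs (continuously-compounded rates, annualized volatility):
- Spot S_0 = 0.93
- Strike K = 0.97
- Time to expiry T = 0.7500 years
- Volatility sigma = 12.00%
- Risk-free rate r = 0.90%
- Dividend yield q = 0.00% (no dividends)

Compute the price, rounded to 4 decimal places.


Answer: Price = 0.0582

Derivation:
d1 = (ln(S/K) + (r - q + 0.5*sigma^2) * T) / (sigma * sqrt(T)) = -0.28830453
d2 = d1 - sigma * sqrt(T) = -0.39222758
exp(-rT) = 0.99327273; exp(-qT) = 1.00000000
P = K * exp(-rT) * N(-d2) - S_0 * exp(-qT) * N(-d1)
N(-d1) = 0.61344318; N(-d2) = 0.65255496
P = 0.9700 * 0.99327273 * 0.65255496 - 0.9300 * 1.00000000 * 0.61344318 = 0.0582


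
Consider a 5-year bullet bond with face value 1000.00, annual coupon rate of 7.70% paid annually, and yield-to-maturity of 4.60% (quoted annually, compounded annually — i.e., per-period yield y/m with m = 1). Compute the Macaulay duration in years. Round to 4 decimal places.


Answer: Macaulay duration = 4.3797 years

Derivation:
Coupon per period c = face * coupon_rate / m = 77.000000
Periods per year m = 1; per-period yield y/m = 0.046000
Number of cashflows N = 5
Cashflows (t years, CF_t, discount factor 1/(1+y/m)^(m*t), PV):
  t = 1.0000: CF_t = 77.000000, DF = 0.956023, PV = 73.613767
  t = 2.0000: CF_t = 77.000000, DF = 0.913980, PV = 70.376450
  t = 3.0000: CF_t = 77.000000, DF = 0.873786, PV = 67.281501
  t = 4.0000: CF_t = 77.000000, DF = 0.835359, PV = 64.322659
  t = 5.0000: CF_t = 1077.000000, DF = 0.798623, PV = 860.116503
Price P = sum_t PV_t = 1135.710880
Macaulay numerator sum_t t * PV_t:
  t * PV_t at t = 1.0000: 73.613767
  t * PV_t at t = 2.0000: 140.752900
  t * PV_t at t = 3.0000: 201.844503
  t * PV_t at t = 4.0000: 257.290635
  t * PV_t at t = 5.0000: 4300.582516
Macaulay duration D = (sum_t t * PV_t) / P = 4974.084321 / 1135.710880 = 4.379710


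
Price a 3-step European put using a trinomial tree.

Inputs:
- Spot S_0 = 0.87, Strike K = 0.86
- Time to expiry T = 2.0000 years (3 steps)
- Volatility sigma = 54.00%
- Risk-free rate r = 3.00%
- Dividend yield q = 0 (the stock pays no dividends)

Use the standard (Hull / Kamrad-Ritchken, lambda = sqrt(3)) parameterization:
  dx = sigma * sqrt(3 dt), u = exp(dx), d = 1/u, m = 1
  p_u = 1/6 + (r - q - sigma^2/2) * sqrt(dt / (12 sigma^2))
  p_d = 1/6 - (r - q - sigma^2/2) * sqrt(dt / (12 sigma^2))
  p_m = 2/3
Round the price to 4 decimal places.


dt = T/N = 0.666667; dx = sigma*sqrt(3*dt) = 0.763675
u = exp(dx) = 2.146150; d = 1/u = 0.465951
p_u = 0.116122, p_m = 0.666667, p_d = 0.217212
Discount per step: exp(-r*dt) = 0.980199
Stock lattice S(k, j) with j the centered position index:
  k=0: S(0,+0) = 0.8700
  k=1: S(1,-1) = 0.4054; S(1,+0) = 0.8700; S(1,+1) = 1.8672
  k=2: S(2,-2) = 0.1889; S(2,-1) = 0.4054; S(2,+0) = 0.8700; S(2,+1) = 1.8672; S(2,+2) = 4.0072
  k=3: S(3,-3) = 0.0880; S(3,-2) = 0.1889; S(3,-1) = 0.4054; S(3,+0) = 0.8700; S(3,+1) = 1.8672; S(3,+2) = 4.0072; S(3,+3) = 8.6000
Terminal payoffs V(N, j) = max(K - S_T, 0):
  V(3,-3) = 0.771989; V(3,-2) = 0.671114; V(3,-1) = 0.454623; V(3,+0) = 0.000000; V(3,+1) = 0.000000; V(3,+2) = 0.000000; V(3,+3) = 0.000000
Backward induction: V(k, j) = exp(-r*dt) * [p_u * V(k+1, j+1) + p_m * V(k+1, j) + p_d * V(k+1, j-1)]
  V(2,-2) = exp(-r*dt) * [p_u*0.454623 + p_m*0.671114 + p_d*0.771989] = 0.654661
  V(2,-1) = exp(-r*dt) * [p_u*0.000000 + p_m*0.454623 + p_d*0.671114] = 0.439968
  V(2,+0) = exp(-r*dt) * [p_u*0.000000 + p_m*0.000000 + p_d*0.454623] = 0.096794
  V(2,+1) = exp(-r*dt) * [p_u*0.000000 + p_m*0.000000 + p_d*0.000000] = 0.000000
  V(2,+2) = exp(-r*dt) * [p_u*0.000000 + p_m*0.000000 + p_d*0.000000] = 0.000000
  V(1,-1) = exp(-r*dt) * [p_u*0.096794 + p_m*0.439968 + p_d*0.654661] = 0.437905
  V(1,+0) = exp(-r*dt) * [p_u*0.000000 + p_m*0.096794 + p_d*0.439968] = 0.156925
  V(1,+1) = exp(-r*dt) * [p_u*0.000000 + p_m*0.000000 + p_d*0.096794] = 0.020608
  V(0,+0) = exp(-r*dt) * [p_u*0.020608 + p_m*0.156925 + p_d*0.437905] = 0.198126

Answer: Price = V(0,0) = 0.1981


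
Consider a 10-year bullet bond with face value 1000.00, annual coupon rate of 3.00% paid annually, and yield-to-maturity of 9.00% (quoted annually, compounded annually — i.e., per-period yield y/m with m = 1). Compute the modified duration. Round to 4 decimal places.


Coupon per period c = face * coupon_rate / m = 30.000000
Periods per year m = 1; per-period yield y/m = 0.090000
Number of cashflows N = 10
Cashflows (t years, CF_t, discount factor 1/(1+y/m)^(m*t), PV):
  t = 1.0000: CF_t = 30.000000, DF = 0.917431, PV = 27.522936
  t = 2.0000: CF_t = 30.000000, DF = 0.841680, PV = 25.250400
  t = 3.0000: CF_t = 30.000000, DF = 0.772183, PV = 23.165504
  t = 4.0000: CF_t = 30.000000, DF = 0.708425, PV = 21.252756
  t = 5.0000: CF_t = 30.000000, DF = 0.649931, PV = 19.497942
  t = 6.0000: CF_t = 30.000000, DF = 0.596267, PV = 17.888020
  t = 7.0000: CF_t = 30.000000, DF = 0.547034, PV = 16.411027
  t = 8.0000: CF_t = 30.000000, DF = 0.501866, PV = 15.055988
  t = 9.0000: CF_t = 30.000000, DF = 0.460428, PV = 13.812833
  t = 10.0000: CF_t = 1030.000000, DF = 0.422411, PV = 435.083131
Price P = sum_t PV_t = 614.940538
First compute Macaulay numerator sum_t t * PV_t:
  t * PV_t at t = 1.0000: 27.522936
  t * PV_t at t = 2.0000: 50.500800
  t * PV_t at t = 3.0000: 69.496513
  t * PV_t at t = 4.0000: 85.011025
  t * PV_t at t = 5.0000: 97.489708
  t * PV_t at t = 6.0000: 107.328119
  t * PV_t at t = 7.0000: 114.877191
  t * PV_t at t = 8.0000: 120.447907
  t * PV_t at t = 9.0000: 124.315500
  t * PV_t at t = 10.0000: 4350.831311
Macaulay duration D = 5147.821011 / 614.940538 = 8.371250
Modified duration = D / (1 + y/m) = 8.371250 / (1 + 0.090000) = 7.680046

Answer: Modified duration = 7.6800


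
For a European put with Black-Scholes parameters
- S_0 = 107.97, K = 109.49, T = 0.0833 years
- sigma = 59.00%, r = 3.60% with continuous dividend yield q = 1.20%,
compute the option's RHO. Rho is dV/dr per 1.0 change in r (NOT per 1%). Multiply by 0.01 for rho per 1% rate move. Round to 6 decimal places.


d1 = 0.0147855993; d2 = -0.1554986630
phi(d1) = 0.3988986756; exp(-qT) = 0.9990008994; exp(-rT) = 0.9970056919
N(-d2) = 0.5617858961
Rho = -K*T*exp(-rT)*N(-d2) = -109.4900 * 0.0833 * 0.9970056919 * 0.5617858961 = -5.108436

Answer: Rho = -5.108436


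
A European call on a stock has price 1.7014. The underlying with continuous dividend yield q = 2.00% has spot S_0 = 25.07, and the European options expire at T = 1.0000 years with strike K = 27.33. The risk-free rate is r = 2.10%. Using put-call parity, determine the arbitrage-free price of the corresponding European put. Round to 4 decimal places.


Answer: Put price = 3.8899

Derivation:
Put-call parity: C - P = S_0 * exp(-qT) - K * exp(-rT).
S_0 * exp(-qT) = 25.0700 * 0.98019867 = 24.57358074
K * exp(-rT) = 27.3300 * 0.97921896 = 26.76205430
P = C - S*exp(-qT) + K*exp(-rT)
P = 1.7014 - 24.57358074 + 26.76205430 = 3.8899


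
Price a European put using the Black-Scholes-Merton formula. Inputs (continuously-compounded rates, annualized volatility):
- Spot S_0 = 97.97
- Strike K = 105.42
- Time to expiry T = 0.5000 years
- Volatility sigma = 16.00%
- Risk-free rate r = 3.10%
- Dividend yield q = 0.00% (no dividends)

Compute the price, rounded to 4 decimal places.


Answer: Price = 8.0456

Derivation:
d1 = (ln(S/K) + (r - q + 0.5*sigma^2) * T) / (sigma * sqrt(T)) = -0.45423711
d2 = d1 - sigma * sqrt(T) = -0.56737419
exp(-rT) = 0.98461951; exp(-qT) = 1.00000000
P = K * exp(-rT) * N(-d2) - S_0 * exp(-qT) * N(-d1)
N(-d1) = 0.67517091; N(-d2) = 0.71477001
P = 105.4200 * 0.98461951 * 0.71477001 - 97.9700 * 1.00000000 * 0.67517091 = 8.0456


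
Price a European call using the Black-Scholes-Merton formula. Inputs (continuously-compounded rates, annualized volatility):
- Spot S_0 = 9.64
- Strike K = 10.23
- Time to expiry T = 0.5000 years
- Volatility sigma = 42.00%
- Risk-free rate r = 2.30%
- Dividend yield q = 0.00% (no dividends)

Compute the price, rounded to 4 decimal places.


Answer: Price = 0.9444

Derivation:
d1 = (ln(S/K) + (r - q + 0.5*sigma^2) * T) / (sigma * sqrt(T)) = -0.01280695
d2 = d1 - sigma * sqrt(T) = -0.30979180
exp(-rT) = 0.98856587; exp(-qT) = 1.00000000
C = S_0 * exp(-qT) * N(d1) - K * exp(-rT) * N(d2)
N(d1) = 0.49489090; N(d2) = 0.37835964
C = 9.6400 * 1.00000000 * 0.49489090 - 10.2300 * 0.98856587 * 0.37835964 = 0.9444


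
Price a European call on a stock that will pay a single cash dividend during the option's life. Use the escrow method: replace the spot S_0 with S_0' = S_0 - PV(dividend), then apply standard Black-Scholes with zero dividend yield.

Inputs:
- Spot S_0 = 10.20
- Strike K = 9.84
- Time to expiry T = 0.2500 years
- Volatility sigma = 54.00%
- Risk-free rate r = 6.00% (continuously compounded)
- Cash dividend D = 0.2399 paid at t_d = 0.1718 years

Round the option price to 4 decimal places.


PV(D) = D * exp(-r * t_d) = 0.2399 * 0.98974495 = 0.23743981
S_0' = S_0 - PV(D) = 10.2000 - 0.23743981 = 9.96256019
d1 = (ln(S_0'/K) + (r + sigma^2/2)*T) / (sigma*sqrt(T)) = 0.23640139
d2 = d1 - sigma*sqrt(T) = -0.03359861
exp(-rT) = 0.98511194
N(d1) = 0.59343939; N(d2) = 0.48659861
C = S_0' * N(d1) - K * exp(-rT) * N(d2) = 9.96256019 * 0.59343939 - 9.8400 * 0.98511194 * 0.48659861 = 1.1953

Answer: Price = 1.1953


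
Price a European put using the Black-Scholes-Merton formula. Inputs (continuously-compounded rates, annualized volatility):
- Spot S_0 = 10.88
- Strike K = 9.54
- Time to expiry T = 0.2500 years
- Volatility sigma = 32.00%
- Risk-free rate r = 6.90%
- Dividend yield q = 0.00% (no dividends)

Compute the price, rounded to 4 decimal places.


d1 = (ln(S/K) + (r - q + 0.5*sigma^2) * T) / (sigma * sqrt(T)) = 1.00926722
d2 = d1 - sigma * sqrt(T) = 0.84926722
exp(-rT) = 0.98289793; exp(-qT) = 1.00000000
P = K * exp(-rT) * N(-d2) - S_0 * exp(-qT) * N(-d1)
N(-d1) = 0.15642325; N(-d2) = 0.19786631
P = 9.5400 * 0.98289793 * 0.19786631 - 10.8800 * 1.00000000 * 0.15642325 = 0.1535

Answer: Price = 0.1535


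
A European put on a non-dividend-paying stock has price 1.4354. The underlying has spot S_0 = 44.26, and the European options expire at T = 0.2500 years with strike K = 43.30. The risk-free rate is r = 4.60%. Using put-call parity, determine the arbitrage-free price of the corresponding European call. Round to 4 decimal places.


Answer: Call price = 2.8905

Derivation:
Put-call parity: C - P = S_0 * exp(-qT) - K * exp(-rT).
S_0 * exp(-qT) = 44.2600 * 1.00000000 = 44.26000000
K * exp(-rT) = 43.3000 * 0.98856587 = 42.80490227
C = P + S*exp(-qT) - K*exp(-rT)
C = 1.4354 + 44.26000000 - 42.80490227 = 2.8905


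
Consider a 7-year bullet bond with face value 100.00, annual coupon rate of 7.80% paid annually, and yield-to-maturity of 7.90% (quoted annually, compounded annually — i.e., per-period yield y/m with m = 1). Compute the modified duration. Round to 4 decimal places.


Coupon per period c = face * coupon_rate / m = 7.800000
Periods per year m = 1; per-period yield y/m = 0.079000
Number of cashflows N = 7
Cashflows (t years, CF_t, discount factor 1/(1+y/m)^(m*t), PV):
  t = 1.0000: CF_t = 7.800000, DF = 0.926784, PV = 7.228916
  t = 2.0000: CF_t = 7.800000, DF = 0.858929, PV = 6.699644
  t = 3.0000: CF_t = 7.800000, DF = 0.796041, PV = 6.209123
  t = 4.0000: CF_t = 7.800000, DF = 0.737758, PV = 5.754516
  t = 5.0000: CF_t = 7.800000, DF = 0.683743, PV = 5.333194
  t = 6.0000: CF_t = 7.800000, DF = 0.633682, PV = 4.942719
  t = 7.0000: CF_t = 107.800000, DF = 0.587286, PV = 63.309466
Price P = sum_t PV_t = 99.477578
First compute Macaulay numerator sum_t t * PV_t:
  t * PV_t at t = 1.0000: 7.228916
  t * PV_t at t = 2.0000: 13.399288
  t * PV_t at t = 3.0000: 18.627369
  t * PV_t at t = 4.0000: 23.018065
  t * PV_t at t = 5.0000: 26.665970
  t * PV_t at t = 6.0000: 29.656315
  t * PV_t at t = 7.0000: 443.166260
Macaulay duration D = 561.762182 / 99.477578 = 5.647124
Modified duration = D / (1 + y/m) = 5.647124 / (1 + 0.079000) = 5.233664

Answer: Modified duration = 5.2337


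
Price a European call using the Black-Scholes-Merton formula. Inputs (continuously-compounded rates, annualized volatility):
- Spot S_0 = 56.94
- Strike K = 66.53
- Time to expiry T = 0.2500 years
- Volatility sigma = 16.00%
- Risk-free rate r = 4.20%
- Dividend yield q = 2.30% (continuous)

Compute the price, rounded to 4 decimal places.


Answer: Price = 0.0559

Derivation:
d1 = (ln(S/K) + (r - q + 0.5*sigma^2) * T) / (sigma * sqrt(T)) = -1.84631115
d2 = d1 - sigma * sqrt(T) = -1.92631115
exp(-rT) = 0.98955493; exp(-qT) = 0.99426650
C = S_0 * exp(-qT) * N(d1) - K * exp(-rT) * N(d2)
N(d1) = 0.03242352; N(d2) = 0.02703277
C = 56.9400 * 0.99426650 * 0.03242352 - 66.5300 * 0.98955493 * 0.02703277 = 0.0559


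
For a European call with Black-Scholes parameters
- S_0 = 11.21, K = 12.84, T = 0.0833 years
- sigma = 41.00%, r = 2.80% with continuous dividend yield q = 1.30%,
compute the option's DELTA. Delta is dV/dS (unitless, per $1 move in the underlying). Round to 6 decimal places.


Answer: Delta = 0.140468

Derivation:
d1 = -1.0775358905; d2 = -1.1958690220
phi(d1) = 0.2232461441; exp(-qT) = 0.9989176861; exp(-rT) = 0.9976703179
N(d1) = 0.1406204628
Delta = exp(-qT) * N(d1) = 0.9989176861 * 0.1406204628 = 0.140468


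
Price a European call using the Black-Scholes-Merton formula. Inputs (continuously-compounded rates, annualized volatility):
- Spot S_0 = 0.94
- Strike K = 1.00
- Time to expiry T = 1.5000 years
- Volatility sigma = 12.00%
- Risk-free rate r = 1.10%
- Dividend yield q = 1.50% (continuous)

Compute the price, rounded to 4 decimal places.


Answer: Price = 0.0293

Derivation:
d1 = (ln(S/K) + (r - q + 0.5*sigma^2) * T) / (sigma * sqrt(T)) = -0.38834893
d2 = d1 - sigma * sqrt(T) = -0.53531832
exp(-rT) = 0.98363538; exp(-qT) = 0.97775124
C = S_0 * exp(-qT) * N(d1) - K * exp(-rT) * N(d2)
N(d1) = 0.34887891; N(d2) = 0.29621488
C = 0.9400 * 0.97775124 * 0.34887891 - 1.0000 * 0.98363538 * 0.29621488 = 0.0293


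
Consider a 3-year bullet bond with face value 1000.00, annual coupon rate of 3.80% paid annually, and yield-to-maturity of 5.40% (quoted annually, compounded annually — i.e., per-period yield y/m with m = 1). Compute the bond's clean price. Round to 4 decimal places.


Coupon per period c = face * coupon_rate / m = 38.000000
Periods per year m = 1; per-period yield y/m = 0.054000
Number of cashflows N = 3
Cashflows (t years, CF_t, discount factor 1/(1+y/m)^(m*t), PV):
  t = 1.0000: CF_t = 38.000000, DF = 0.948767, PV = 36.053131
  t = 2.0000: CF_t = 38.000000, DF = 0.900158, PV = 34.206007
  t = 3.0000: CF_t = 1038.000000, DF = 0.854040, PV = 886.493429
Price P = sum_t PV_t = 956.752567

Answer: Price = 956.7526


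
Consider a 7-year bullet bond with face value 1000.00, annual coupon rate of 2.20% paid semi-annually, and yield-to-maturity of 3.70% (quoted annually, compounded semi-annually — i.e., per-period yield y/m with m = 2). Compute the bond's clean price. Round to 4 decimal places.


Coupon per period c = face * coupon_rate / m = 11.000000
Periods per year m = 2; per-period yield y/m = 0.018500
Number of cashflows N = 14
Cashflows (t years, CF_t, discount factor 1/(1+y/m)^(m*t), PV):
  t = 0.5000: CF_t = 11.000000, DF = 0.981836, PV = 10.800196
  t = 1.0000: CF_t = 11.000000, DF = 0.964002, PV = 10.604022
  t = 1.5000: CF_t = 11.000000, DF = 0.946492, PV = 10.411411
  t = 2.0000: CF_t = 11.000000, DF = 0.929300, PV = 10.222298
  t = 2.5000: CF_t = 11.000000, DF = 0.912420, PV = 10.036621
  t = 3.0000: CF_t = 11.000000, DF = 0.895847, PV = 9.854316
  t = 3.5000: CF_t = 11.000000, DF = 0.879575, PV = 9.675323
  t = 4.0000: CF_t = 11.000000, DF = 0.863598, PV = 9.499580
  t = 4.5000: CF_t = 11.000000, DF = 0.847912, PV = 9.327030
  t = 5.0000: CF_t = 11.000000, DF = 0.832510, PV = 9.157614
  t = 5.5000: CF_t = 11.000000, DF = 0.817389, PV = 8.991276
  t = 6.0000: CF_t = 11.000000, DF = 0.802542, PV = 8.827959
  t = 6.5000: CF_t = 11.000000, DF = 0.787964, PV = 8.667608
  t = 7.0000: CF_t = 1011.000000, DF = 0.773652, PV = 782.161957
Price P = sum_t PV_t = 908.237211

Answer: Price = 908.2372


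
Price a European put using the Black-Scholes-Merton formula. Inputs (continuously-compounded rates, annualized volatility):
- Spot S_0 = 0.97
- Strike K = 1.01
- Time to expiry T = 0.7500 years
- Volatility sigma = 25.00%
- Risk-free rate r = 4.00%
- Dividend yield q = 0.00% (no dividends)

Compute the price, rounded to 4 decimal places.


Answer: Price = 0.0892

Derivation:
d1 = (ln(S/K) + (r - q + 0.5*sigma^2) * T) / (sigma * sqrt(T)) = 0.06017358
d2 = d1 - sigma * sqrt(T) = -0.15633277
exp(-rT) = 0.97044553; exp(-qT) = 1.00000000
P = K * exp(-rT) * N(-d2) - S_0 * exp(-qT) * N(-d1)
N(-d1) = 0.47600869; N(-d2) = 0.56211464
P = 1.0100 * 0.97044553 * 0.56211464 - 0.9700 * 1.00000000 * 0.47600869 = 0.0892


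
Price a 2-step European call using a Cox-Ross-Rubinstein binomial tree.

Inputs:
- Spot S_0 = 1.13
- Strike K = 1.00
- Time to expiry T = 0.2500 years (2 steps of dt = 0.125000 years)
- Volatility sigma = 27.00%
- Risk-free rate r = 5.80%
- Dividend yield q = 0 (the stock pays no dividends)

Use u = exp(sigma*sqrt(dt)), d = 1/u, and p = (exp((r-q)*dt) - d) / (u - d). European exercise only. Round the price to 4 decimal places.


Answer: Price = V(0,0) = 0.1598

Derivation:
dt = T/N = 0.125000
u = exp(sigma*sqrt(dt)) = 1.100164; d = 1/u = 0.908955
p = (exp((r-q)*dt) - d) / (u - d) = 0.514208
Discount per step: exp(-r*dt) = 0.992776
Stock lattice S(k, i) with i counting down-moves:
  k=0: S(0,0) = 1.1300
  k=1: S(1,0) = 1.2432; S(1,1) = 1.0271
  k=2: S(2,0) = 1.3677; S(2,1) = 1.1300; S(2,2) = 0.9336
Terminal payoffs V(N, i) = max(S_T - K, 0):
  V(2,0) = 0.367708; V(2,1) = 0.130000; V(2,2) = 0.000000
Backward induction: V(k, i) = exp(-r*dt) * [p * V(k+1, i) + (1-p) * V(k+1, i+1)].
  V(1,0) = exp(-r*dt) * [p*0.367708 + (1-p)*0.130000] = 0.250409
  V(1,1) = exp(-r*dt) * [p*0.130000 + (1-p)*0.000000] = 0.066364
  V(0,0) = exp(-r*dt) * [p*0.250409 + (1-p)*0.066364] = 0.159839


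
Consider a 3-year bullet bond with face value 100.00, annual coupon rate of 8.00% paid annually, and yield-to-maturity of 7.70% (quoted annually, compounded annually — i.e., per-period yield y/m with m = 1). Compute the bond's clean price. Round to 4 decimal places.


Coupon per period c = face * coupon_rate / m = 8.000000
Periods per year m = 1; per-period yield y/m = 0.077000
Number of cashflows N = 3
Cashflows (t years, CF_t, discount factor 1/(1+y/m)^(m*t), PV):
  t = 1.0000: CF_t = 8.000000, DF = 0.928505, PV = 7.428041
  t = 2.0000: CF_t = 8.000000, DF = 0.862122, PV = 6.896974
  t = 3.0000: CF_t = 108.000000, DF = 0.800484, PV = 86.452319
Price P = sum_t PV_t = 100.777333

Answer: Price = 100.7773


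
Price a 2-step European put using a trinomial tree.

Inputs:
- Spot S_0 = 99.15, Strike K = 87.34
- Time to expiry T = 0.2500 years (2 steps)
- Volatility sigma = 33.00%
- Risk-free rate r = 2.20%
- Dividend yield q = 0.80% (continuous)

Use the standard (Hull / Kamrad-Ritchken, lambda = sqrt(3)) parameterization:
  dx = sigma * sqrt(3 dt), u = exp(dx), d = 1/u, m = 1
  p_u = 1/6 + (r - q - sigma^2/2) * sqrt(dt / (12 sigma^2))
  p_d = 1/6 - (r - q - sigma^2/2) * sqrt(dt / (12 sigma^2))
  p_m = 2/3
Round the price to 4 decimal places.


Answer: Price = V(0,0) = 2.1798

Derivation:
dt = T/N = 0.125000; dx = sigma*sqrt(3*dt) = 0.202083
u = exp(dx) = 1.223949; d = 1/u = 0.817027
p_u = 0.154156, p_m = 0.666667, p_d = 0.179177
Discount per step: exp(-r*dt) = 0.997254
Stock lattice S(k, j) with j the centered position index:
  k=0: S(0,+0) = 99.1500
  k=1: S(1,-1) = 81.0082; S(1,+0) = 99.1500; S(1,+1) = 121.3546
  k=2: S(2,-2) = 66.1859; S(2,-1) = 81.0082; S(2,+0) = 99.1500; S(2,+1) = 121.3546; S(2,+2) = 148.5319
Terminal payoffs V(N, j) = max(K - S_T, 0):
  V(2,-2) = 21.154060; V(2,-1) = 6.331754; V(2,+0) = 0.000000; V(2,+1) = 0.000000; V(2,+2) = 0.000000
Backward induction: V(k, j) = exp(-r*dt) * [p_u * V(k+1, j+1) + p_m * V(k+1, j) + p_d * V(k+1, j-1)]
  V(1,-1) = exp(-r*dt) * [p_u*0.000000 + p_m*6.331754 + p_d*21.154060] = 7.989489
  V(1,+0) = exp(-r*dt) * [p_u*0.000000 + p_m*0.000000 + p_d*6.331754] = 1.131389
  V(1,+1) = exp(-r*dt) * [p_u*0.000000 + p_m*0.000000 + p_d*0.000000] = 0.000000
  V(0,+0) = exp(-r*dt) * [p_u*0.000000 + p_m*1.131389 + p_d*7.989489] = 2.179789


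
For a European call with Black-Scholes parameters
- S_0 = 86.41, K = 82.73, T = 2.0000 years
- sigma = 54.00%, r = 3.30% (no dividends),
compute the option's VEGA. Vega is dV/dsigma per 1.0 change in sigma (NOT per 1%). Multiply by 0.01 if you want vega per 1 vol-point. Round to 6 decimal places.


d1 = 0.5252508549; d2 = -0.2384244688
phi(d1) = 0.3475374801; exp(-qT) = 1.0000000000; exp(-rT) = 0.9361308643
Vega = S * exp(-qT) * phi(d1) * sqrt(T) = 86.4100 * 1.0000000000 * 0.3475374801 * 1.4142135624 = 42.469843

Answer: Vega = 42.469843


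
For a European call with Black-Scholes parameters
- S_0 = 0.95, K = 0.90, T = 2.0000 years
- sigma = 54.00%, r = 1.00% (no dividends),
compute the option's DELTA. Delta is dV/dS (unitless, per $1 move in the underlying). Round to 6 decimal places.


Answer: Delta = 0.683969

Derivation:
d1 = 0.4788255034; d2 = -0.2848498203
phi(d1) = 0.3557327741; exp(-qT) = 1.0000000000; exp(-rT) = 0.9801986733
N(d1) = 0.6839686141
Delta = exp(-qT) * N(d1) = 1.0000000000 * 0.6839686141 = 0.683969


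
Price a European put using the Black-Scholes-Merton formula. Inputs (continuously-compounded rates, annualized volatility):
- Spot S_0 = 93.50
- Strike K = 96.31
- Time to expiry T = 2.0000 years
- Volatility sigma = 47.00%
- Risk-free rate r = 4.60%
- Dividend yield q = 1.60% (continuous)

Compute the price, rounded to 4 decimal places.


Answer: Price = 21.8929

Derivation:
d1 = (ln(S/K) + (r - q + 0.5*sigma^2) * T) / (sigma * sqrt(T)) = 0.37806033
d2 = d1 - sigma * sqrt(T) = -0.28662005
exp(-rT) = 0.91210515; exp(-qT) = 0.96850658
P = K * exp(-rT) * N(-d2) - S_0 * exp(-qT) * N(-d1)
N(-d1) = 0.35269289; N(-d2) = 0.61279837
P = 96.3100 * 0.91210515 * 0.61279837 - 93.5000 * 0.96850658 * 0.35269289 = 21.8929


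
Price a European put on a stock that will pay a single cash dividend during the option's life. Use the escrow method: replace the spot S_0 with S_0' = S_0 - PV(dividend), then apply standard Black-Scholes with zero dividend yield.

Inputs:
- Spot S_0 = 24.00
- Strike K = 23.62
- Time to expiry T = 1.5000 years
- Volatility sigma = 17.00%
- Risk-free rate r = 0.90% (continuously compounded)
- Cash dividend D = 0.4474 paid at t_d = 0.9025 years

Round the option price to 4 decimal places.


Answer: Price = 1.8188

Derivation:
PV(D) = D * exp(-r * t_d) = 0.4474 * 0.99191040 = 0.44378071
S_0' = S_0 - PV(D) = 24.0000 - 0.44378071 = 23.55621929
d1 = (ln(S_0'/K) + (r + sigma^2/2)*T) / (sigma*sqrt(T)) = 0.15595595
d2 = d1 - sigma*sqrt(T) = -0.05225067
exp(-rT) = 0.98659072
N(-d1) = 0.43803387; N(-d2) = 0.52083552
P = K * exp(-rT) * N(-d2) - S_0' * N(-d1) = 23.6200 * 0.98659072 * 0.52083552 - 23.55621929 * 0.43803387 = 1.8188


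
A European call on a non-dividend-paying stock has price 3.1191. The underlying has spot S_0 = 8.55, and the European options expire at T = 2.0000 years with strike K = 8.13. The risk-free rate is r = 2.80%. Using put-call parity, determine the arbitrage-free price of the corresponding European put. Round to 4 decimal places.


Put-call parity: C - P = S_0 * exp(-qT) - K * exp(-rT).
S_0 * exp(-qT) = 8.5500 * 1.00000000 = 8.55000000
K * exp(-rT) = 8.1300 * 0.94553914 = 7.68723317
P = C - S*exp(-qT) + K*exp(-rT)
P = 3.1191 - 8.55000000 + 7.68723317 = 2.2563

Answer: Put price = 2.2563


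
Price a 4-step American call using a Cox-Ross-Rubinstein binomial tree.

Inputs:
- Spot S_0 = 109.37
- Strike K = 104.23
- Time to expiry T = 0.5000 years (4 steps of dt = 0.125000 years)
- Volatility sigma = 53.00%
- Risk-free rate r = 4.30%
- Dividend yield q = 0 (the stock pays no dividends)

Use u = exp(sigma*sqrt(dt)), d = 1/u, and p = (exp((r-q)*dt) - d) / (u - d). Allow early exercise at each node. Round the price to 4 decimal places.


dt = T/N = 0.125000
u = exp(sigma*sqrt(dt)) = 1.206089; d = 1/u = 0.829126
p = (exp((r-q)*dt) - d) / (u - d) = 0.467588
Discount per step: exp(-r*dt) = 0.994639
Stock lattice S(k, i) with i counting down-moves:
  k=0: S(0,0) = 109.3700
  k=1: S(1,0) = 131.9100; S(1,1) = 90.6815
  k=2: S(2,0) = 159.0953; S(2,1) = 109.3700; S(2,2) = 75.1864
  k=3: S(3,0) = 191.8831; S(3,1) = 131.9100; S(3,2) = 90.6815; S(3,3) = 62.3390
  k=4: S(4,0) = 231.4282; S(4,1) = 159.0953; S(4,2) = 109.3700; S(4,3) = 75.1864; S(4,4) = 51.6869
Terminal payoffs V(N, i) = max(S_T - K, 0):
  V(4,0) = 127.198233; V(4,1) = 54.865273; V(4,2) = 5.140000; V(4,3) = 0.000000; V(4,4) = 0.000000
Backward induction: V(k, i) = exp(-r*dt) * [p * V(k+1, i) + (1-p) * V(k+1, i+1)]; then take max(V_cont, immediate exercise) for American.
  V(3,0) = exp(-r*dt) * [p*127.198233 + (1-p)*54.865273] = 88.211869; exercise = 87.653136; V(3,0) = max -> 88.211869
  V(3,1) = exp(-r*dt) * [p*54.865273 + (1-p)*5.140000] = 28.238740; exercise = 27.680007; V(3,1) = max -> 28.238740
  V(3,2) = exp(-r*dt) * [p*5.140000 + (1-p)*0.000000] = 2.390518; exercise = 0.000000; V(3,2) = max -> 2.390518
  V(3,3) = exp(-r*dt) * [p*0.000000 + (1-p)*0.000000] = 0.000000; exercise = 0.000000; V(3,3) = max -> 0.000000
  V(2,0) = exp(-r*dt) * [p*88.211869 + (1-p)*28.238740] = 55.979744; exercise = 54.865273; V(2,0) = max -> 55.979744
  V(2,1) = exp(-r*dt) * [p*28.238740 + (1-p)*2.390518] = 14.399228; exercise = 5.140000; V(2,1) = max -> 14.399228
  V(2,2) = exp(-r*dt) * [p*2.390518 + (1-p)*0.000000] = 1.111785; exercise = 0.000000; V(2,2) = max -> 1.111785
  V(1,0) = exp(-r*dt) * [p*55.979744 + (1-p)*14.399228] = 33.660360; exercise = 27.680007; V(1,0) = max -> 33.660360
  V(1,1) = exp(-r*dt) * [p*14.399228 + (1-p)*1.111785] = 7.285566; exercise = 0.000000; V(1,1) = max -> 7.285566
  V(0,0) = exp(-r*dt) * [p*33.660360 + (1-p)*7.285566] = 19.512934; exercise = 5.140000; V(0,0) = max -> 19.512934

Answer: Price = V(0,0) = 19.5129
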